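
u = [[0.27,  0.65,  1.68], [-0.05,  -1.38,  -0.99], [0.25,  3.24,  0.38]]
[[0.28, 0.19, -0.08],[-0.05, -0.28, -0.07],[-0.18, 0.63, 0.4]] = u @ [[0.18,0.14,0.09],  [-0.09,0.18,0.13],  [0.17,0.02,-0.11]]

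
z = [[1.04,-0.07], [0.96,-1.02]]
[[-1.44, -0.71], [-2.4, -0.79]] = z @[[-1.31, -0.67], [1.12, 0.14]]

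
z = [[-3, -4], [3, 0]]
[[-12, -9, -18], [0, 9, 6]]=z @ [[0, 3, 2], [3, 0, 3]]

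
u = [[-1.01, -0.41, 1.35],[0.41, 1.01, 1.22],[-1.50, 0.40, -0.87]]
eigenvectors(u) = [[(-0.68+0j), (-0.68-0j), (-0.05+0j)], [(-0.09+0.32j), (-0.09-0.32j), 0.98+0.00j], [-0.00-0.66j, (-0+0.66j), 0.22+0.00j]]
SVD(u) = [[0.32, -0.86, -0.41],[0.67, -0.1, 0.74],[-0.67, -0.51, 0.54]] @ diag([2.085274760927639, 1.7921810384605976, 1.1375044161762506]) @ [[0.46, 0.13, 0.88],[0.88, 0.03, -0.47],[-0.08, 0.99, -0.1]]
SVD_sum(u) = [[0.31,0.09,0.59], [0.64,0.18,1.22], [-0.64,-0.18,-1.23]] + [[-1.36,-0.04,0.71], [-0.16,-0.00,0.08], [-0.81,-0.02,0.42]] + [[0.04,  -0.46,  0.05], [-0.07,  0.83,  -0.09], [-0.05,  0.61,  -0.06]]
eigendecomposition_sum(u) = [[(-0.51+0.76j), -0.18-0.08j, 0.69+0.51j], [0.28+0.34j, (-0.06+0.07j), 0.34-0.25j], [-0.73-0.49j, (0.07-0.17j), -0.50+0.67j]] + [[(-0.51-0.76j),  (-0.18+0.08j),  (0.69-0.51j)], [(0.28-0.34j),  (-0.06-0.07j),  (0.34+0.25j)], [-0.73+0.49j,  0.07+0.17j,  -0.50-0.67j]] + [[(0.01+0j), (-0.06+0j), (-0.03+0j)], [(-0.16-0j), 1.13-0.00j, (0.55-0j)], [(-0.03-0j), (0.25-0j), (0.12-0j)]]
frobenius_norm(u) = 2.98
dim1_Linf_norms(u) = [1.35, 1.22, 1.5]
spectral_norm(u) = 2.09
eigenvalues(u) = [(-1.07+1.5j), (-1.07-1.5j), (1.26+0j)]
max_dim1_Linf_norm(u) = 1.5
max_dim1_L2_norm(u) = 1.78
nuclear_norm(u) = 5.01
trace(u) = -0.87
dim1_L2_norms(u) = [1.74, 1.64, 1.78]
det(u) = 4.25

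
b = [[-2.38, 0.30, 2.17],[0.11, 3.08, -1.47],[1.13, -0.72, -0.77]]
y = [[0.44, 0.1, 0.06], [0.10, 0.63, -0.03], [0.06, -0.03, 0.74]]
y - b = [[2.82, -0.2, -2.11], [-0.01, -2.45, 1.44], [-1.07, 0.69, 1.51]]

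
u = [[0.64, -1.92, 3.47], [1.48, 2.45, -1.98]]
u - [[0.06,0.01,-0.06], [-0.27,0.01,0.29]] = [[0.58, -1.93, 3.53], [1.75, 2.44, -2.27]]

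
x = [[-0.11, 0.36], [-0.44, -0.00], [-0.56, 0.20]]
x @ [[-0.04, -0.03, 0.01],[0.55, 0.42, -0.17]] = [[0.20, 0.15, -0.06],[0.02, 0.01, -0.0],[0.13, 0.1, -0.04]]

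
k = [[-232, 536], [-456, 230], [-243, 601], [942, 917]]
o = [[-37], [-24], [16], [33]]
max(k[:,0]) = 942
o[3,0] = 33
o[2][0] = 16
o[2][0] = 16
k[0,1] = 536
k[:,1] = [536, 230, 601, 917]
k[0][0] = -232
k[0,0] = -232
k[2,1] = 601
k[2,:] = [-243, 601]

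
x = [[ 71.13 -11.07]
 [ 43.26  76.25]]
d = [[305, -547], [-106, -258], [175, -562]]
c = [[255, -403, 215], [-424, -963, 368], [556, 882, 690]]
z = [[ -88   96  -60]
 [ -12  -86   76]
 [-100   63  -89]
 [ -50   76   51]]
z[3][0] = -50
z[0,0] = -88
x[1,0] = 43.26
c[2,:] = [556, 882, 690]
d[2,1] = -562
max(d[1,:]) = -106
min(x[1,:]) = 43.26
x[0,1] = -11.07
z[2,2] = -89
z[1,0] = -12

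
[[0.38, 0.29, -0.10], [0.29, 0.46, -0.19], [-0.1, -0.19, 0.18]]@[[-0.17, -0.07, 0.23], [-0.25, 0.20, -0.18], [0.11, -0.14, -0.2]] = [[-0.15, 0.05, 0.06], [-0.19, 0.1, 0.02], [0.08, -0.06, -0.02]]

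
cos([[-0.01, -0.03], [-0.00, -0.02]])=[[1.00, -0.0], [0.00, 1.00]]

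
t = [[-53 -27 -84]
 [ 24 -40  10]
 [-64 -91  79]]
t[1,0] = 24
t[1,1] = -40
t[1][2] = 10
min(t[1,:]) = -40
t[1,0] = 24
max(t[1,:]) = 24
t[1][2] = 10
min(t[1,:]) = -40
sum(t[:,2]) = 5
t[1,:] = [24, -40, 10]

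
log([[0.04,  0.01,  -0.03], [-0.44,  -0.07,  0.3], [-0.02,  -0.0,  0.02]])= [[1.24, 0.86, -3.14], [-26.44, -7.06, 12.19], [1.67, 0.38, -5.36]]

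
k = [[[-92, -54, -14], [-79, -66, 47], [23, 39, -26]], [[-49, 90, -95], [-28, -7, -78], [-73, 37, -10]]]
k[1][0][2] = -95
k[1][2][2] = -10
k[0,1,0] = -79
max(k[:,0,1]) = 90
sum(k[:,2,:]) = -10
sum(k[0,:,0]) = -148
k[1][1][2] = -78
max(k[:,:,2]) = 47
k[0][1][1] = -66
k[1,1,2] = -78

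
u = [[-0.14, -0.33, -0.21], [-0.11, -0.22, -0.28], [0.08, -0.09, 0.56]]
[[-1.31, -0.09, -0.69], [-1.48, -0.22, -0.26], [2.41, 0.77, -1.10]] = u @ [[2.05, 1.72, -0.76],[0.49, -1.07, 3.25],[4.09, 0.95, -1.33]]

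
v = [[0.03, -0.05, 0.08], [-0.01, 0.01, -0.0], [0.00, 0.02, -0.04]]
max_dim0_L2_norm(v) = 0.09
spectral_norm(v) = 0.11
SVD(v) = [[-0.91, 0.25, 0.32], [0.07, -0.67, 0.74], [0.4, 0.7, 0.6]] @ diag([0.10811598533802055, 0.017093729042374047, 0.004328757537079911]) @ [[-0.26, 0.5, -0.82], [0.83, -0.31, -0.45], [0.49, 0.81, 0.34]]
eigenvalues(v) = [0.04, 0.0, -0.04]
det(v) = -0.00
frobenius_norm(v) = 0.11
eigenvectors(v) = [[-0.95, -0.45, -0.77], [0.32, -0.82, -0.14], [0.08, -0.37, 0.63]]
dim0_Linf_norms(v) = [0.03, 0.05, 0.08]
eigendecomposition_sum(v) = [[0.03, -0.03, 0.03], [-0.01, 0.01, -0.01], [-0.0, 0.00, -0.0]] + [[0.0, 0.00, 0.0],[0.00, 0.0, 0.0],[0.0, 0.00, 0.0]] + [[-0.0,  -0.02,  0.05], [-0.00,  -0.00,  0.01], [0.0,  0.02,  -0.04]]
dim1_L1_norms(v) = [0.16, 0.02, 0.06]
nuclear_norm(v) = 0.13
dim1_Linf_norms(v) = [0.08, 0.01, 0.04]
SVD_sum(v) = [[0.03,-0.05,0.08], [-0.0,0.0,-0.01], [-0.01,0.02,-0.04]] + [[0.00, -0.00, -0.00],[-0.01, 0.0, 0.01],[0.01, -0.0, -0.01]] + [[0.0, 0.00, 0.00], [0.0, 0.00, 0.0], [0.00, 0.0, 0.0]]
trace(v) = 0.00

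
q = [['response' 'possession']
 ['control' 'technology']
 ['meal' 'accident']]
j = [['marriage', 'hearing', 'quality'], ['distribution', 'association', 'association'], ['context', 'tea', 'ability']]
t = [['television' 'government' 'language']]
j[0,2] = 'quality'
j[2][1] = 'tea'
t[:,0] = ['television']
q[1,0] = 'control'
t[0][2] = 'language'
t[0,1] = 'government'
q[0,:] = ['response', 'possession']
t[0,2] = 'language'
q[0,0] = 'response'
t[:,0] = ['television']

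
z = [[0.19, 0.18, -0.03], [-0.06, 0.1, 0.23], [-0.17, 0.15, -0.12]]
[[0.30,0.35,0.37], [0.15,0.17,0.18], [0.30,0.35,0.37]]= z@[[-0.10,-0.12,-0.12], [1.76,2.06,2.16], [-0.16,-0.19,-0.19]]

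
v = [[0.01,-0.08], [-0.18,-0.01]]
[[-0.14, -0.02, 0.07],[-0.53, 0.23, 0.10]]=v@[[2.81, -1.27, -0.50], [2.05, 0.07, -0.99]]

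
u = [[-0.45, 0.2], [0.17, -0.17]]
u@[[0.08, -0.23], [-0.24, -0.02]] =[[-0.08,0.1], [0.05,-0.04]]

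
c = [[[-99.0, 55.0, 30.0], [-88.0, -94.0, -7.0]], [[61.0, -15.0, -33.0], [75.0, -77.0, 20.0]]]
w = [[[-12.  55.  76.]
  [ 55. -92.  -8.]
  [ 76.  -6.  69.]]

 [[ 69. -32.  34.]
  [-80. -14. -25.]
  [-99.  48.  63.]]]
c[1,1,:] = [75.0, -77.0, 20.0]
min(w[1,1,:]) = -80.0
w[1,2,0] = -99.0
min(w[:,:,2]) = -25.0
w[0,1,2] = -8.0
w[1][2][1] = 48.0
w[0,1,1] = -92.0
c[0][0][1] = 55.0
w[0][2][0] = 76.0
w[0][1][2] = -8.0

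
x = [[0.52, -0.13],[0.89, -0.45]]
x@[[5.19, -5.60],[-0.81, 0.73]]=[[2.80, -3.01], [4.98, -5.31]]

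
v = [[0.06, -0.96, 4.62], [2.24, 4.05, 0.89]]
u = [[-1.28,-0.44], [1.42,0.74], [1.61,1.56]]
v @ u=[[6.00, 6.47], [4.32, 3.4]]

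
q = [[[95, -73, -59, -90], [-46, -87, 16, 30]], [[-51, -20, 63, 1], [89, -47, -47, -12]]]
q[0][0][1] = -73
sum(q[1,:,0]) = 38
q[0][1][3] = 30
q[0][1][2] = 16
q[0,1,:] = [-46, -87, 16, 30]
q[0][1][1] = -87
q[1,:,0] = [-51, 89]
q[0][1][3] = 30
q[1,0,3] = 1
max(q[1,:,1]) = -20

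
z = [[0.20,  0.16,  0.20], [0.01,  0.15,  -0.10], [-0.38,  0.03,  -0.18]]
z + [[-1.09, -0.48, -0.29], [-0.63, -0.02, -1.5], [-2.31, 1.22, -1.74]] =[[-0.89, -0.32, -0.09], [-0.62, 0.13, -1.6], [-2.69, 1.25, -1.92]]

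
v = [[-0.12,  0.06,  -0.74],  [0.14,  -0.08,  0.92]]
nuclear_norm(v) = 1.21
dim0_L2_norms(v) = [0.18, 0.1, 1.18]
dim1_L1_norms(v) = [0.92, 1.14]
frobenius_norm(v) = 1.20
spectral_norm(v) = 1.20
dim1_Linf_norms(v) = [0.74, 0.92]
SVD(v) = [[-0.63, 0.78],[0.78, 0.63]] @ diag([1.1991479120228599, 0.006654704442458958]) @ [[0.15, -0.08, 0.98],[-0.85, -0.52, 0.09]]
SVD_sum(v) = [[-0.12, 0.06, -0.74],[0.14, -0.08, 0.92]] + [[-0.00, -0.00, 0.00], [-0.0, -0.0, 0.0]]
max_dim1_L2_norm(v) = 0.93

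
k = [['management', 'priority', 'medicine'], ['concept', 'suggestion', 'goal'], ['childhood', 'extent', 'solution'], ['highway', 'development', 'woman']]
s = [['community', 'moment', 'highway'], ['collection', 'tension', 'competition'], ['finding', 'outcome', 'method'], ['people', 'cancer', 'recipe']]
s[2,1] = 'outcome'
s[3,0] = 'people'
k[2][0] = 'childhood'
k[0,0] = 'management'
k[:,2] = ['medicine', 'goal', 'solution', 'woman']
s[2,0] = 'finding'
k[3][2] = 'woman'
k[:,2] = ['medicine', 'goal', 'solution', 'woman']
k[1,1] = 'suggestion'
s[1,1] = 'tension'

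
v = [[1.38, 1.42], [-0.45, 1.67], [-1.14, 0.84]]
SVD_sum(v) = [[0.18, 1.56],[0.19, 1.6],[0.08, 0.7]] + [[1.2, -0.14],[-0.64, 0.07],[-1.22, 0.14]]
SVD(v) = [[-0.67, 0.66], [-0.68, -0.35], [-0.3, -0.67]] @ diag([2.353785810440302, 1.8376866867259747]) @ [[-0.12, -0.99], [0.99, -0.12]]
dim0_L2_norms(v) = [1.85, 2.35]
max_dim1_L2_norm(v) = 1.98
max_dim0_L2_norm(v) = 2.35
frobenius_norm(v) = 2.99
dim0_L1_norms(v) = [2.97, 3.93]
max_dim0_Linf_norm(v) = 1.67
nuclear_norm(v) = 4.19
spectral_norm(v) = 2.35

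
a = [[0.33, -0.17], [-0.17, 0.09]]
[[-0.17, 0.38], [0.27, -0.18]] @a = [[-0.12, 0.06], [0.12, -0.06]]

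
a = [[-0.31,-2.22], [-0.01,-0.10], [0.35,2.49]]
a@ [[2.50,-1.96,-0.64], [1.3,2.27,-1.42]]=[[-3.66, -4.43, 3.35], [-0.16, -0.21, 0.15], [4.11, 4.97, -3.76]]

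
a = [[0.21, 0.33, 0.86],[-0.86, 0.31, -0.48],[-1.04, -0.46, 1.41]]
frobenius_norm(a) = 2.29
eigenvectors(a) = [[0.19+0.57j, (0.19-0.57j), 0.35+0.00j],[(-0.68+0j), (-0.68-0j), (-0.63+0j)],[-0.33+0.27j, (-0.33-0.27j), (0.69+0j)]]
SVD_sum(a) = [[-0.28, -0.11, 0.5], [0.03, 0.01, -0.05], [-0.85, -0.33, 1.54]] + [[0.52, -0.0, 0.29], [-0.86, 0.0, -0.48], [-0.2, 0.0, -0.11]] + [[-0.04, 0.44, 0.07], [-0.03, 0.30, 0.05], [0.01, -0.13, -0.02]]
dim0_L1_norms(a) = [2.11, 1.1, 2.75]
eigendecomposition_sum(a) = [[(0.22+0.53j), (0.32+0.01j), (0.18-0.26j)], [(-0.64+0.05j), (-0.12+0.34j), 0.21+0.28j], [(-0.29+0.28j), (0.07+0.21j), 0.21+0.05j]] + [[(0.22-0.53j),(0.32-0.01j),0.18+0.26j], [(-0.64-0.05j),-0.12-0.34j,0.21-0.28j], [-0.29-0.28j,0.07-0.21j,0.21-0.05j]] + [[-0.23-0.00j, (-0.31-0j), (0.5+0j)], [0.42+0.00j, (0.56+0j), -0.90-0.00j], [-0.46-0.00j, (-0.6-0j), 0.98+0.00j]]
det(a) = 1.23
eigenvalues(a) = [(0.31+0.92j), (0.31-0.92j), (1.31+0j)]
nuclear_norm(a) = 3.61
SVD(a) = [[0.31,  0.51,  0.80], [-0.03,  -0.84,  0.54], [0.95,  -0.19,  -0.24]] @ diag([1.8843992787293373, 1.175505605103782, 0.5542796502614367]) @ [[-0.48,  -0.18,  0.86], [0.88,  -0.00,  0.48], [-0.09,  0.98,  0.16]]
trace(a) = 1.93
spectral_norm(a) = 1.88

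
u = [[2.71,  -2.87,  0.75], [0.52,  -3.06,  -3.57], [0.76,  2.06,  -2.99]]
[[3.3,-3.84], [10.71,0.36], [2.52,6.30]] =u@ [[0.21, 0.26], [-1.41, 1.28], [-1.76, -1.16]]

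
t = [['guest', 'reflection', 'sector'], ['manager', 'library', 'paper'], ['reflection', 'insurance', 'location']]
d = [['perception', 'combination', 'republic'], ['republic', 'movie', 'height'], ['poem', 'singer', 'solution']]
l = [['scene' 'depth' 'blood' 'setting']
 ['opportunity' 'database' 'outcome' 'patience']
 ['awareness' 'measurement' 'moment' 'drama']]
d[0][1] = 'combination'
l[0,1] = 'depth'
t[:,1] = ['reflection', 'library', 'insurance']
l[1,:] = ['opportunity', 'database', 'outcome', 'patience']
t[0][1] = 'reflection'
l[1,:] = ['opportunity', 'database', 'outcome', 'patience']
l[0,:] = ['scene', 'depth', 'blood', 'setting']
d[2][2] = 'solution'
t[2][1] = 'insurance'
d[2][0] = 'poem'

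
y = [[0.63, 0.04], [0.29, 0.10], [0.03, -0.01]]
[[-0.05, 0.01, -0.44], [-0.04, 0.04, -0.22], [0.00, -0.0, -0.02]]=y @[[-0.06, -0.01, -0.68], [-0.25, 0.38, -0.18]]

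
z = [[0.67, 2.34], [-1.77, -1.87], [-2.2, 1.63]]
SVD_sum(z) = [[0.81, 2.29], [-0.78, -2.22], [0.27, 0.76]] + [[-0.14, 0.05],[-0.99, 0.35],[-2.47, 0.87]]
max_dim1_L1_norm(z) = 3.83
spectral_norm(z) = 3.48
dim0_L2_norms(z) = [2.9, 3.41]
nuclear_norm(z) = 6.30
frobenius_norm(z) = 4.48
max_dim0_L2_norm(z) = 3.41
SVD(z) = [[0.7, -0.05], [-0.68, -0.37], [0.23, -0.93]] @ diag([3.476332419758064, 2.822465749542242]) @ [[0.33, 0.94], [0.94, -0.33]]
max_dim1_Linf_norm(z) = 2.34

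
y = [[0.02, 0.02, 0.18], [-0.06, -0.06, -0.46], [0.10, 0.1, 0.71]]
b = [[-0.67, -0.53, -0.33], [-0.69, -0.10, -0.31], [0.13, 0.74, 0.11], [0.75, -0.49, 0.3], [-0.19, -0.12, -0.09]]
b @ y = [[-0.01,  -0.01,  -0.11], [-0.04,  -0.04,  -0.30], [-0.03,  -0.03,  -0.24], [0.07,  0.07,  0.57], [-0.01,  -0.01,  -0.04]]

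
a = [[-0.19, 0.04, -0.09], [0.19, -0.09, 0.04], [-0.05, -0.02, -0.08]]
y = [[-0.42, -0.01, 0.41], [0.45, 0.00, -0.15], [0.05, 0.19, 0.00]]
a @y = [[0.09, -0.02, -0.08], [-0.12, 0.01, 0.09], [0.01, -0.01, -0.02]]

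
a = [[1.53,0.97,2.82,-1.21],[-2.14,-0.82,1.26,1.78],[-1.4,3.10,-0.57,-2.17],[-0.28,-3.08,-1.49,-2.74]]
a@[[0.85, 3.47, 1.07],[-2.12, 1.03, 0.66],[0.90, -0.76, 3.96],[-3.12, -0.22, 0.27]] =[[5.56, 4.43, 13.12], [-4.5, -9.62, 2.64], [-1.50, -0.75, -2.30], [13.50, -2.41, -8.97]]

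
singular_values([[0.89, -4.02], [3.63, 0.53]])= [4.16, 3.62]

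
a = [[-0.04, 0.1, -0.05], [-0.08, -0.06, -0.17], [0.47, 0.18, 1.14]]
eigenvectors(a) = [[0.06+0.00j, (0.89+0j), (0.89-0j)], [0.14+0.00j, -0.03+0.29j, (-0.03-0.29j)], [-0.99+0.00j, (-0.35-0.05j), (-0.35+0.05j)]]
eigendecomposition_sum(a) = [[-0.03-0.00j, (-0.01-0j), (-0.07+0j)], [-0.07-0.00j, (-0.03-0j), (-0.17+0j)], [(0.46+0j), (0.22+0j), 1.15+0.00j]] + [[-0.01+0.02j, 0.06+0.04j, 0.01+0.01j], [(-0.01-0j), -0.01+0.02j, (-0+0j)], [0.00-0.01j, (-0.02-0.02j), -0.00-0.00j]] + [[-0.01-0.02j,(0.06-0.04j),(0.01-0.01j)], [(-0.01+0j),(-0.01-0.02j),(-0-0j)], [0.01j,-0.02+0.02j,-0.00+0.00j]]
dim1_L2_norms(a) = [0.12, 0.2, 1.25]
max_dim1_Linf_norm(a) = 1.14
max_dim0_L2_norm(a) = 1.15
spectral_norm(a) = 1.26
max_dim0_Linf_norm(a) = 1.14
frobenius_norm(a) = 1.27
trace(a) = 1.04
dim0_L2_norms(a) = [0.48, 0.21, 1.15]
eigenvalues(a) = [(1.09+0j), (-0.02+0.04j), (-0.02-0.04j)]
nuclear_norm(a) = 1.39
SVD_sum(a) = [[-0.02, -0.01, -0.04], [-0.07, -0.03, -0.18], [0.47, 0.18, 1.14]] + [[-0.02, 0.11, -0.01], [0.01, -0.03, 0.00], [0.00, -0.00, 0.00]] + [[-0.0, -0.00, 0.0], [-0.01, -0.00, 0.01], [-0.00, -0.00, 0.00]]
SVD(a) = [[-0.04, -0.96, -0.27], [-0.15, 0.27, -0.95], [0.99, 0.01, -0.16]] @ diag([1.2620743575404627, 0.11350166261541957, 0.013626761257287628]) @ [[0.38, 0.15, 0.91],[0.18, -0.98, 0.08],[0.91, 0.13, -0.4]]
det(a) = 0.00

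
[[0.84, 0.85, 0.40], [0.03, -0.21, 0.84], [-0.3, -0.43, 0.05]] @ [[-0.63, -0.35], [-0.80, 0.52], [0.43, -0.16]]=[[-1.04,0.08], [0.51,-0.25], [0.55,-0.13]]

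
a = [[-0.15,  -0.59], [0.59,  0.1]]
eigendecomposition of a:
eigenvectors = [[(0.15-0.69j),(0.15+0.69j)], [(-0.71+0j),(-0.71-0j)]]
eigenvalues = [(-0.02+0.58j), (-0.02-0.58j)]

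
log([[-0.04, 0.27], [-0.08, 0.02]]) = [[-2.28, 3.08], [-0.91, -1.59]]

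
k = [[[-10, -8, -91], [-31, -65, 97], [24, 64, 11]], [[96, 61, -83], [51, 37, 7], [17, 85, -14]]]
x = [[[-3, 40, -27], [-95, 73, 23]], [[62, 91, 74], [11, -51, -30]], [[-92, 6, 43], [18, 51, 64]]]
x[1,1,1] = -51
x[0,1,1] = 73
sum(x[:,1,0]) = -66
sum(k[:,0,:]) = -35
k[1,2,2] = -14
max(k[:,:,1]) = 85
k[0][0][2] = -91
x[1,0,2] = 74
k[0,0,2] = -91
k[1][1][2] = 7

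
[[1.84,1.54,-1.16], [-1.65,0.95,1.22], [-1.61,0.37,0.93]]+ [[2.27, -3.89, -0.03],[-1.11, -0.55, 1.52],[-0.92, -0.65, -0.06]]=[[4.11, -2.35, -1.19], [-2.76, 0.4, 2.74], [-2.53, -0.28, 0.87]]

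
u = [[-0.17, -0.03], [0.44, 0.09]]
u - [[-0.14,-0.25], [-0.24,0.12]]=[[-0.03, 0.22],[0.68, -0.03]]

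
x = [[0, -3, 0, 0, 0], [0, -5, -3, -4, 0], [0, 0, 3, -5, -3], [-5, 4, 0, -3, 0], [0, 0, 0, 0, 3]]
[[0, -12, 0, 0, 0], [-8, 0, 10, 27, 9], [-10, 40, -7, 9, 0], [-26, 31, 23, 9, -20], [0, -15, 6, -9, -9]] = x@[[4, 0, -4, 0, 4], [0, 4, 0, 0, 0], [0, 0, -2, -5, -3], [2, -5, -1, -3, 0], [0, -5, 2, -3, -3]]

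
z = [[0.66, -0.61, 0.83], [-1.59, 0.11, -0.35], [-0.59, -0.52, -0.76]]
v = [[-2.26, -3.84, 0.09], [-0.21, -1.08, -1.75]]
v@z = [[4.56, 0.91, -0.6], [2.61, 0.92, 1.53]]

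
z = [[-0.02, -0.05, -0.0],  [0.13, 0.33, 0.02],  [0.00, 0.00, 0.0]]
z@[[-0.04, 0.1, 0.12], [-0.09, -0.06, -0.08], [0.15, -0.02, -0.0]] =[[0.01, 0.00, 0.0], [-0.03, -0.01, -0.01], [0.0, 0.0, 0.0]]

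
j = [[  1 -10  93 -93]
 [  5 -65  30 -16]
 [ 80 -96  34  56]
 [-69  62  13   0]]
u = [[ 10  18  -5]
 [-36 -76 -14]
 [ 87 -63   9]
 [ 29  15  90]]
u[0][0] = 10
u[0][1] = 18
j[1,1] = -65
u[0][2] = -5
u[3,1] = 15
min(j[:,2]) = 13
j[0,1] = -10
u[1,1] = -76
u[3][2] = 90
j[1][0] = 5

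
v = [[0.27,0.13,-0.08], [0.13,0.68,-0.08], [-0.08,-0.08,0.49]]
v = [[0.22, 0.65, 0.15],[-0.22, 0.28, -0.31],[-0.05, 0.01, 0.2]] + [[0.05, -0.52, -0.23], [0.35, 0.40, 0.23], [-0.03, -0.09, 0.29]]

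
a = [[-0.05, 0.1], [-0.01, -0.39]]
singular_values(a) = [0.4, 0.05]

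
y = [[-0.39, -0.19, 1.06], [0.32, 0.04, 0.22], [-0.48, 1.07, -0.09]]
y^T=[[-0.39, 0.32, -0.48], [-0.19, 0.04, 1.07], [1.06, 0.22, -0.09]]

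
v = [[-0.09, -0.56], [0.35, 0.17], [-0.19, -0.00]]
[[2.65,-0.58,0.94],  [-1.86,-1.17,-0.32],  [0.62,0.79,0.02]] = v@[[-3.26, -4.16, -0.11], [-4.2, 1.71, -1.66]]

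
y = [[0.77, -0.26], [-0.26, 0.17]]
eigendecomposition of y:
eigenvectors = [[0.94, 0.35], [-0.35, 0.94]]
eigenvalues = [0.87, 0.07]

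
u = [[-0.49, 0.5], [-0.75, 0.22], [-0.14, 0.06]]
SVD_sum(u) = [[-0.59, 0.33],[-0.67, 0.37],[-0.13, 0.07]] + [[0.10, 0.17], [-0.08, -0.15], [-0.01, -0.01]]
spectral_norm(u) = 1.03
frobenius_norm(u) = 1.06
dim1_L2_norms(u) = [0.7, 0.78, 0.15]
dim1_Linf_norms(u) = [0.5, 0.75, 0.14]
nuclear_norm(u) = 1.29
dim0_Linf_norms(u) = [0.75, 0.5]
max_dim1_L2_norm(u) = 0.78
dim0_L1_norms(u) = [1.38, 0.78]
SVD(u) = [[-0.65, 0.76],[-0.74, -0.65],[-0.15, -0.06]] @ diag([1.027013459083858, 0.26352107099928224]) @ [[0.87, -0.49], [0.49, 0.87]]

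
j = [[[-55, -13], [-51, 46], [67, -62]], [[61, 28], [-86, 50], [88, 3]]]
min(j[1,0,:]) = 28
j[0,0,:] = [-55, -13]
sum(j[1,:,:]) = 144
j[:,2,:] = [[67, -62], [88, 3]]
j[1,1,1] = 50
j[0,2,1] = -62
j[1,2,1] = 3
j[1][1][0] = -86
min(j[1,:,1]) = 3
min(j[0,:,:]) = -62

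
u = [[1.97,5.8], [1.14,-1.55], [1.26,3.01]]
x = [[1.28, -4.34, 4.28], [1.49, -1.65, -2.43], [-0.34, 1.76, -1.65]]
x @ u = [[2.97, 27.03], [-2.01, 3.89], [-0.74, -9.67]]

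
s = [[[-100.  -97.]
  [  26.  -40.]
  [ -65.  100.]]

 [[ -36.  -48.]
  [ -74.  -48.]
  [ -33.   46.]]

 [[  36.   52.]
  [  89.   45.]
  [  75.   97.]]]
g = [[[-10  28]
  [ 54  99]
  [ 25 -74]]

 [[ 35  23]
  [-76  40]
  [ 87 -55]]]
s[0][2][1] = 100.0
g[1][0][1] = 23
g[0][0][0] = -10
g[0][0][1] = 28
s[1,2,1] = 46.0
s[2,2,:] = [75.0, 97.0]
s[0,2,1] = 100.0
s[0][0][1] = -97.0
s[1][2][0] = -33.0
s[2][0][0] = 36.0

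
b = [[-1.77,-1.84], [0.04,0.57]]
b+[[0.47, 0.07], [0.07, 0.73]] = [[-1.3, -1.77], [0.11, 1.3]]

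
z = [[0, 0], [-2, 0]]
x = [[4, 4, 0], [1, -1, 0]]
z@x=[[0, 0, 0], [-8, -8, 0]]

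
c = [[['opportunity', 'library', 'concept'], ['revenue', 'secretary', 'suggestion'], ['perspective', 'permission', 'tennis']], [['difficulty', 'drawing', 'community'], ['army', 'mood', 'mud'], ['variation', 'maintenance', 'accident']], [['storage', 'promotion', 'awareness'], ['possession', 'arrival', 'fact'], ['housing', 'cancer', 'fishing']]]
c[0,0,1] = 'library'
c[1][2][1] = 'maintenance'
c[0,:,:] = [['opportunity', 'library', 'concept'], ['revenue', 'secretary', 'suggestion'], ['perspective', 'permission', 'tennis']]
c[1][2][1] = 'maintenance'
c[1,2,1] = 'maintenance'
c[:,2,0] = ['perspective', 'variation', 'housing']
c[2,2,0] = 'housing'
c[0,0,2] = 'concept'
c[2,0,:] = ['storage', 'promotion', 'awareness']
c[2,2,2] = 'fishing'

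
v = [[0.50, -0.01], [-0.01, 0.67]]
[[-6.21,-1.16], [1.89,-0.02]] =v@[[-12.37, -2.33], [2.64, -0.07]]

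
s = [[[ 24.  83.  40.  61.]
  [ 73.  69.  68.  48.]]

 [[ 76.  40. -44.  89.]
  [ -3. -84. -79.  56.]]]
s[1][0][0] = 76.0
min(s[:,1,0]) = -3.0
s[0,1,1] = 69.0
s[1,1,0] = -3.0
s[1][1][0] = -3.0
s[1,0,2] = -44.0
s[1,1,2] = -79.0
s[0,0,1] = 83.0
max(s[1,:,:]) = 89.0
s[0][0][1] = 83.0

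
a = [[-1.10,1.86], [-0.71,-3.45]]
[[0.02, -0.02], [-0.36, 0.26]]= a@[[0.12, -0.08], [0.08, -0.06]]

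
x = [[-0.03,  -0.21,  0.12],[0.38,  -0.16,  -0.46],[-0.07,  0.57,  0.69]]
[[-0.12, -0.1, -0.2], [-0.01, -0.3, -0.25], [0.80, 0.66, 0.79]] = x@[[1.06, -0.03, 0.11], [0.77, 0.69, 1.08], [0.63, 0.38, 0.26]]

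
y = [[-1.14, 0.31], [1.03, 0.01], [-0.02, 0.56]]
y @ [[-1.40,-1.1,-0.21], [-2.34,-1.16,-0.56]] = [[0.87, 0.89, 0.07], [-1.47, -1.14, -0.22], [-1.28, -0.63, -0.31]]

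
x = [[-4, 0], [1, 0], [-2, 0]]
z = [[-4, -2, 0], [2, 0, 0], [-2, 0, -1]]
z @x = [[14, 0], [-8, 0], [10, 0]]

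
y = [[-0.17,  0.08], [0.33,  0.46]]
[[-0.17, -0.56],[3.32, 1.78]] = y @ [[3.28, 3.82], [4.86, 1.14]]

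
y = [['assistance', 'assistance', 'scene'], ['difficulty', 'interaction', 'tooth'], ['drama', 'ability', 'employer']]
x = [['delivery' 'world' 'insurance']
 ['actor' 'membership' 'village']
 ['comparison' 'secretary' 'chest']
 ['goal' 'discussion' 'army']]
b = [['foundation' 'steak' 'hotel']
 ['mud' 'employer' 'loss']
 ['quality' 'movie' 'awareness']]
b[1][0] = 'mud'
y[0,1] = 'assistance'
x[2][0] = 'comparison'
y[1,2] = 'tooth'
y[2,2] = 'employer'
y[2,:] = ['drama', 'ability', 'employer']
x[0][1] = 'world'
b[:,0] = ['foundation', 'mud', 'quality']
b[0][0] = 'foundation'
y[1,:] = ['difficulty', 'interaction', 'tooth']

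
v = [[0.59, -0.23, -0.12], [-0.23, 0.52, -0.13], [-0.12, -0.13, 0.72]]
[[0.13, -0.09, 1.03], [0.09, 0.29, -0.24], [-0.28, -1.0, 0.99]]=v@ [[0.23, -0.45, 2.64],[0.19, -0.01, 1.22],[-0.32, -1.46, 2.04]]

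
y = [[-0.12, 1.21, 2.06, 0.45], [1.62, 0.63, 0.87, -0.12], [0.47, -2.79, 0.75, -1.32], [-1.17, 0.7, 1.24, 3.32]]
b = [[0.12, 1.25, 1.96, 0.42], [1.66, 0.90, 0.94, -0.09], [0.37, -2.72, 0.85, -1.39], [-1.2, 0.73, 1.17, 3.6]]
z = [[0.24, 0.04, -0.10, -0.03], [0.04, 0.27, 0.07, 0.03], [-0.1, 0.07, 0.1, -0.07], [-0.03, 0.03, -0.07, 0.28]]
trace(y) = 4.58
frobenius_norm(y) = 5.87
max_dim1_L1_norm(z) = 0.41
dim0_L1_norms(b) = [3.35, 5.6, 4.92, 5.5]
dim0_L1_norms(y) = [3.38, 5.33, 4.92, 5.21]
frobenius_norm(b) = 6.05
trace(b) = 5.47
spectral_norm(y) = 4.56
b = y + z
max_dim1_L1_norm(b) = 6.7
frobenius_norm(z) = 0.52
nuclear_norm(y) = 10.66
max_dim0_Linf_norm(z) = 0.28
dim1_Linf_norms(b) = [1.96, 1.66, 2.72, 3.6]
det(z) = -0.00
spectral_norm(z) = 0.31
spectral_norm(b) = 4.69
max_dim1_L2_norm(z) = 0.29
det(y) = -31.76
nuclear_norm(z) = 0.89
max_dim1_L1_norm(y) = 6.43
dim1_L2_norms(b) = [2.37, 2.11, 3.19, 4.04]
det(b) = -31.47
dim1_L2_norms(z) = [0.26, 0.28, 0.17, 0.29]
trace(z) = 0.89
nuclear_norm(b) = 10.89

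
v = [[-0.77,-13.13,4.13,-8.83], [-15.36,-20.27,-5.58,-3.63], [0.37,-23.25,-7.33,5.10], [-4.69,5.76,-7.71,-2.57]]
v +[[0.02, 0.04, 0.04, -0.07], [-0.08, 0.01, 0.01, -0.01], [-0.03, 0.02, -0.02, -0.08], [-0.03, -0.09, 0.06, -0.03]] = [[-0.75, -13.09, 4.17, -8.90], [-15.44, -20.26, -5.57, -3.64], [0.34, -23.23, -7.35, 5.02], [-4.72, 5.67, -7.65, -2.6]]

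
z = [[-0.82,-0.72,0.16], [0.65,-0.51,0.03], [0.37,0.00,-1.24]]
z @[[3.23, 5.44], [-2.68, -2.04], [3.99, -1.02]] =[[-0.08, -3.16], [3.59, 4.55], [-3.75, 3.28]]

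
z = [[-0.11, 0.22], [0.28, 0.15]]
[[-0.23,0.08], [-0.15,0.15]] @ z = [[0.05, -0.04], [0.06, -0.01]]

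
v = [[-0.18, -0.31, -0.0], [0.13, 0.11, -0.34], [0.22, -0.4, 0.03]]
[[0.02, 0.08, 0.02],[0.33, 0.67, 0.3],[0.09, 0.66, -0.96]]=v @[[0.2, 1.35, -2.1], [-0.19, -1.03, 1.15], [-0.97, -1.78, -1.32]]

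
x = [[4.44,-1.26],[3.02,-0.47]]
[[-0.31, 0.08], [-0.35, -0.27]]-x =[[-4.75, 1.34], [-3.37, 0.20]]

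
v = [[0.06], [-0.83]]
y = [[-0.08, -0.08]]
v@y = [[-0.0, -0.0], [0.07, 0.07]]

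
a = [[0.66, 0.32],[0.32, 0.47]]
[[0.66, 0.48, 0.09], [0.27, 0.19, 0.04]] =a @ [[1.09, 0.78, 0.15], [-0.17, -0.12, -0.02]]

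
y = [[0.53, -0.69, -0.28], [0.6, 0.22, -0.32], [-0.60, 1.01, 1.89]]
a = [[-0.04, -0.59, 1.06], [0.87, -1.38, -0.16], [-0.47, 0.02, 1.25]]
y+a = [[0.49, -1.28, 0.78],[1.47, -1.16, -0.48],[-1.07, 1.03, 3.14]]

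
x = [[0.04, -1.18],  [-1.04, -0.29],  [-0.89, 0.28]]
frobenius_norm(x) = 1.85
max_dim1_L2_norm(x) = 1.18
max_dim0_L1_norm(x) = 1.97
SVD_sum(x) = [[0.02, 0.00], [-1.04, -0.02], [-0.89, -0.01]] + [[0.02, -1.18], [0.00, -0.27], [-0.0, 0.29]]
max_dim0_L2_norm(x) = 1.37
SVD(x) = [[-0.02, -0.95], [0.76, -0.22], [0.65, 0.24]] @ diag([1.3694467394859702, 1.2469224625898938]) @ [[-1.00,-0.02],[-0.02,1.0]]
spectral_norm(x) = 1.37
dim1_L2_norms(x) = [1.18, 1.08, 0.93]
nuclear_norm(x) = 2.62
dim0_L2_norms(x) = [1.37, 1.25]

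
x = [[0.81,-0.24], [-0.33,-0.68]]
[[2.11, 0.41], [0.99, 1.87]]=x @ [[1.9,-0.27], [-2.38,-2.62]]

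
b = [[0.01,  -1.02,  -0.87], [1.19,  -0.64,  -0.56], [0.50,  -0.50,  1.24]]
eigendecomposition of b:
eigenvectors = [[(0.7+0j), (0.7-0j), -0.26+0.00j], [(0.25-0.64j), 0.25+0.64j, -0.41+0.00j], [0.00-0.20j, 0.00+0.20j, 0.87+0.00j]]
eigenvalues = [(-0.36+1.18j), (-0.36-1.18j), (1.32+0j)]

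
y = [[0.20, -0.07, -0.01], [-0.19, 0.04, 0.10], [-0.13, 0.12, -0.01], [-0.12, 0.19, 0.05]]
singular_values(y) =[0.39, 0.13, 0.08]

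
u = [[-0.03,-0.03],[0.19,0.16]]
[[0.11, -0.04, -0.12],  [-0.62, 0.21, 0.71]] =u @ [[-1.52, -0.84, 3.13],  [-2.06, 2.28, 0.73]]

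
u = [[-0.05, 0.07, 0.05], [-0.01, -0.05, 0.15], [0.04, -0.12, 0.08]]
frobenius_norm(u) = 0.24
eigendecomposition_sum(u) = [[-0.01+0.00j, (0.01+0j), (-0.01+0j)], [(-0+0j), 0j, (-0+0j)], [-0.00+0.00j, 0j, (-0+0j)]] + [[(-0.02-0.02j), (0.03+0.06j), 0.03-0.06j], [(-0-0.03j), (-0.03+0.08j), (0.08-0.02j)], [(0.02-0.01j), (-0.06+0.01j), 0.04+0.04j]] + [[(-0.02+0.02j),(0.03-0.06j),(0.03+0.06j)], [(-0+0.03j),-0.03-0.08j,0.08+0.02j], [0.02+0.01j,-0.06-0.01j,0.04-0.04j]]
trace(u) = -0.02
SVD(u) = [[-0.04,  -0.79,  0.62], [0.73,  -0.44,  -0.52], [0.68,  0.43,  0.59]] @ diag([0.2035644343326463, 0.12631439325861263, 0.002489001916093061]) @ [[0.11, -0.59, 0.8],  [0.48, -0.67, -0.56],  [-0.87, -0.45, -0.22]]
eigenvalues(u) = [(-0.01+0j), (-0.01+0.11j), (-0.01-0.11j)]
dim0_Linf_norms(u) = [0.05, 0.12, 0.15]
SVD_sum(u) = [[-0.00, 0.0, -0.01], [0.02, -0.09, 0.12], [0.01, -0.08, 0.11]] + [[-0.05, 0.07, 0.06], [-0.03, 0.04, 0.03], [0.03, -0.04, -0.03]] + [[-0.0, -0.00, -0.00], [0.0, 0.0, 0.0], [-0.00, -0.0, -0.00]]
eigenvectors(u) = [[0.89+0.00j, -0.37+0.40j, (-0.37-0.4j)], [(0.43+0j), -0.67+0.00j, (-0.67-0j)], [(0.19+0j), (-0.22-0.45j), -0.22+0.45j]]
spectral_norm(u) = 0.20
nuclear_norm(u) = 0.33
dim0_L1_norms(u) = [0.1, 0.24, 0.28]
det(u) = -0.00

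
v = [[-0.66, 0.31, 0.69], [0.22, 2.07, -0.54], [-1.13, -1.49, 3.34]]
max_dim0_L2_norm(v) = 3.45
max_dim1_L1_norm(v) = 5.96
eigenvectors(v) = [[0.96, 0.13, 0.31],[-0.02, -0.30, 0.62],[0.28, 0.94, 0.72]]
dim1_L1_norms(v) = [1.66, 2.83, 5.96]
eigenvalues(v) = [-0.47, 3.66, 1.56]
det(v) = -2.68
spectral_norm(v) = 4.14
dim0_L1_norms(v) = [2.01, 3.87, 4.57]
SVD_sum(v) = [[-0.17, -0.3, 0.48], [0.45, 0.78, -1.26], [-1.11, -1.92, 3.08]] + [[-0.18, 0.63, 0.33], [-0.35, 1.28, 0.67], [-0.12, 0.42, 0.22]] + [[-0.31, -0.02, -0.12], [0.12, 0.01, 0.05], [0.10, 0.01, 0.04]]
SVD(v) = [[-0.14, -0.43, -0.89],[0.37, -0.86, 0.35],[-0.92, -0.28, 0.28]] @ diag([4.142070158771091, 1.7286275993851086, 0.37470177803435295]) @ [[0.29,0.51,-0.81], [0.24,-0.86,-0.45], [0.93,0.06,0.37]]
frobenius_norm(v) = 4.50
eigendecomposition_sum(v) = [[-0.5, 0.12, 0.11], [0.01, -0.00, -0.0], [-0.14, 0.04, 0.03]] + [[-0.12,-0.39,0.39], [0.29,0.92,-0.92], [-0.9,-2.86,2.87]] + [[-0.04,0.58,0.19], [-0.08,1.16,0.38], [-0.09,1.33,0.44]]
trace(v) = 4.75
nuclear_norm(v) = 6.25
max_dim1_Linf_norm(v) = 3.34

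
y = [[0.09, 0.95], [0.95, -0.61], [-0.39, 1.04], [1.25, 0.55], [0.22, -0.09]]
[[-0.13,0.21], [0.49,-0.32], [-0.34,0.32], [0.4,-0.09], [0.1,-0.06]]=y @ [[0.4,-0.18], [-0.18,0.24]]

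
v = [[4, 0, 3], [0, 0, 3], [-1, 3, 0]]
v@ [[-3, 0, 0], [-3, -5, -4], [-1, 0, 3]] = [[-15, 0, 9], [-3, 0, 9], [-6, -15, -12]]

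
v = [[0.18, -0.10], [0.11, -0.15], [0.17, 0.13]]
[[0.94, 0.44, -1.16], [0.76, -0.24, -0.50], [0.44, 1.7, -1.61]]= v@[[4.13,5.63,-7.70], [-2.01,5.71,-2.29]]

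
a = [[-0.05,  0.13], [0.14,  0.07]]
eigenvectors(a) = [[-0.83, -0.53], [0.56, -0.85]]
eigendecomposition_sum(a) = [[-0.10,  0.06],  [0.07,  -0.04]] + [[0.05, 0.07],[0.07, 0.11]]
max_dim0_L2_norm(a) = 0.15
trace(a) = 0.02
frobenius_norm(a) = 0.21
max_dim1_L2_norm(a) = 0.16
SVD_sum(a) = [[0.04,0.04], [0.11,0.1]] + [[-0.09, 0.09], [0.03, -0.03]]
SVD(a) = [[0.34, 0.94], [0.94, -0.34]] @ diag([0.15891320691444055, 0.1365525271394426]) @ [[0.72, 0.69], [-0.69, 0.72]]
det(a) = -0.02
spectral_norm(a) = 0.16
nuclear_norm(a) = 0.30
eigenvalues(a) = [-0.14, 0.16]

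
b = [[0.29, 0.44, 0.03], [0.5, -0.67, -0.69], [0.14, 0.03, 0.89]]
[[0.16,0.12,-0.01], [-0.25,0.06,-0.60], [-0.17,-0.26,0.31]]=b @[[-0.14, 0.05, -0.39], [0.46, 0.27, 0.20], [-0.19, -0.31, 0.4]]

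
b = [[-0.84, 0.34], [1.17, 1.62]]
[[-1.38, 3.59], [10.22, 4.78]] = b @ [[3.25,-2.38],[3.96,4.67]]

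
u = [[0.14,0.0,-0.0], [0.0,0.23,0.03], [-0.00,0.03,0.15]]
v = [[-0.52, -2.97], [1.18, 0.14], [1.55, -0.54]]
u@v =[[-0.07, -0.42], [0.32, 0.02], [0.27, -0.08]]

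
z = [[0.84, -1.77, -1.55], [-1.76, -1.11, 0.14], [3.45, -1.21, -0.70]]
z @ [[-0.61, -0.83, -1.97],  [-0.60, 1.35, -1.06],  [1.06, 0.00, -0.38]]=[[-1.09,-3.09,0.81], [1.89,-0.04,4.59], [-2.12,-4.50,-5.25]]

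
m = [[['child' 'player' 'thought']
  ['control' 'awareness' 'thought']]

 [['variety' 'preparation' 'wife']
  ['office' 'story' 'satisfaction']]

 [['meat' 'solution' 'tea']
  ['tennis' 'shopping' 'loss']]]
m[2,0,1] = 'solution'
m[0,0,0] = 'child'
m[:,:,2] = [['thought', 'thought'], ['wife', 'satisfaction'], ['tea', 'loss']]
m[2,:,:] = [['meat', 'solution', 'tea'], ['tennis', 'shopping', 'loss']]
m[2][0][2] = 'tea'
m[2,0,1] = 'solution'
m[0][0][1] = 'player'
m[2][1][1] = 'shopping'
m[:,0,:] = [['child', 'player', 'thought'], ['variety', 'preparation', 'wife'], ['meat', 'solution', 'tea']]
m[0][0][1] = 'player'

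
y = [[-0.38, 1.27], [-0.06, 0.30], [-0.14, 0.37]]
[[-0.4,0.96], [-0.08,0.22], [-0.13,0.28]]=y @ [[0.44, -0.18], [-0.18, 0.7]]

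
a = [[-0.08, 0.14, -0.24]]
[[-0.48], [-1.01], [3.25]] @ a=[[0.04,-0.07,0.12], [0.08,-0.14,0.24], [-0.26,0.46,-0.78]]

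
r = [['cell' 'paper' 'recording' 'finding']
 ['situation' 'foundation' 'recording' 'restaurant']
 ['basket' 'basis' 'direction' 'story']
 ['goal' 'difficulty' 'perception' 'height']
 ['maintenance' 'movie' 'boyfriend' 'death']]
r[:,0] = ['cell', 'situation', 'basket', 'goal', 'maintenance']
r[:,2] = ['recording', 'recording', 'direction', 'perception', 'boyfriend']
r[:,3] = ['finding', 'restaurant', 'story', 'height', 'death']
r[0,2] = 'recording'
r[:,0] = ['cell', 'situation', 'basket', 'goal', 'maintenance']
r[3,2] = 'perception'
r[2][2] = 'direction'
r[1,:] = ['situation', 'foundation', 'recording', 'restaurant']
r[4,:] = ['maintenance', 'movie', 'boyfriend', 'death']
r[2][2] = 'direction'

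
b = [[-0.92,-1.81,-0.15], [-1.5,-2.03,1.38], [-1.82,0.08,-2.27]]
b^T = [[-0.92, -1.5, -1.82], [-1.81, -2.03, 0.08], [-0.15, 1.38, -2.27]]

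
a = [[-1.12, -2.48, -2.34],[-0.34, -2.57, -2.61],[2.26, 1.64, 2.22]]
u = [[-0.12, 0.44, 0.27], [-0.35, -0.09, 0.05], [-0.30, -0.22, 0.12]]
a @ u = [[1.7,0.25,-0.71], [1.72,0.66,-0.53], [-1.51,0.36,0.96]]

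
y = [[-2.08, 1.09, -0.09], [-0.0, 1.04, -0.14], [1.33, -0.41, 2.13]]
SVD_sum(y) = [[-1.54, 0.77, -1.09], [-0.35, 0.18, -0.25], [1.74, -0.87, 1.23]] + [[-0.41, 0.51, 0.95], [-0.12, 0.15, 0.28], [-0.39, 0.48, 0.9]] + [[-0.13, -0.19, 0.05], [0.48, 0.71, -0.17], [-0.02, -0.02, 0.01]]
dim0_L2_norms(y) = [2.47, 1.56, 2.14]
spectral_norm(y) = 3.10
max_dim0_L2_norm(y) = 2.47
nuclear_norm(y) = 5.63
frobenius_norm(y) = 3.62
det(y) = -4.57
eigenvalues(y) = [-2.07, 2.11, 1.05]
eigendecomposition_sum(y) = [[-2.06, 0.72, -0.02], [0.03, -0.01, 0.00], [0.66, -0.23, 0.01]] + [[-0.04, 0.01, -0.12], [-0.09, 0.02, -0.28], [0.68, -0.13, 2.13]] + [[0.02, 0.36, 0.05], [0.06, 1.03, 0.14], [-0.00, -0.05, -0.01]]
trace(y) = 1.09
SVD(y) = [[-0.66, 0.71, -0.26], [-0.15, 0.21, 0.97], [0.74, 0.67, -0.03]] @ diag([3.1039572587873074, 1.6262498863212391, 0.9046881467454647]) @ [[0.76, -0.38, 0.53],[-0.36, 0.44, 0.82],[0.55, 0.81, -0.2]]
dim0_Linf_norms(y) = [2.08, 1.09, 2.13]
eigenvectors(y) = [[0.95, -0.05, 0.33], [-0.01, -0.13, 0.94], [-0.30, 0.99, -0.05]]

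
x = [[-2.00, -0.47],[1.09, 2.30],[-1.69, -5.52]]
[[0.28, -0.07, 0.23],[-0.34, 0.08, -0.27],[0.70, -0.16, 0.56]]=x @ [[-0.12, 0.03, -0.1], [-0.09, 0.02, -0.07]]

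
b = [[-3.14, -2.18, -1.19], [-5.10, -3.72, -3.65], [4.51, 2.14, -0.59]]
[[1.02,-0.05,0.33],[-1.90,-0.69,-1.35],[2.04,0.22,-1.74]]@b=[[-1.46, -1.33, -1.23], [3.4, 3.82, 5.58], [-15.38, -8.99, -2.20]]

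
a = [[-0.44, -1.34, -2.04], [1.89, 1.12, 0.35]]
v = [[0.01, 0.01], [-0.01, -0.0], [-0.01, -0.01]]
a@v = [[0.03, 0.02],[0.00, 0.02]]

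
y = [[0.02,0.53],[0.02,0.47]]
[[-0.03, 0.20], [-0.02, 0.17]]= y @ [[0.43, -0.02],[-0.07, 0.37]]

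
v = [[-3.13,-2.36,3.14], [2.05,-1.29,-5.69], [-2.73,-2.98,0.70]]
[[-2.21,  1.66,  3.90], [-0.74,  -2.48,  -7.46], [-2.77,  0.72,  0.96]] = v @ [[0.42, -0.27, -0.60],  [0.58, 0.08, 0.46],  [0.15, 0.32, 0.99]]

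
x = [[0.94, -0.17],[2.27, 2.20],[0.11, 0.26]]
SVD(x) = [[-0.18, 0.97], [-0.98, -0.17], [-0.08, -0.16]] @ diag([3.2228928421172496, 0.773344508113554]) @ [[-0.75, -0.67], [0.67, -0.75]]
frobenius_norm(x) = 3.31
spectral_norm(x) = 3.22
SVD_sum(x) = [[0.44, 0.39], [2.36, 2.1], [0.19, 0.17]] + [[0.5, -0.56],[-0.09, 0.10],[-0.08, 0.09]]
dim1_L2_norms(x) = [0.96, 3.16, 0.28]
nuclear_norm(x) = 4.00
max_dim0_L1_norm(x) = 3.32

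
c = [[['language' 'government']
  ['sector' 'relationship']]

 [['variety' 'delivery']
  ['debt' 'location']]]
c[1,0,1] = 'delivery'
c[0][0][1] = 'government'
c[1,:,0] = ['variety', 'debt']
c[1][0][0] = 'variety'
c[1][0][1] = 'delivery'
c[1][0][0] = 'variety'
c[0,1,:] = ['sector', 'relationship']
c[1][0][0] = 'variety'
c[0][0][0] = 'language'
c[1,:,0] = ['variety', 'debt']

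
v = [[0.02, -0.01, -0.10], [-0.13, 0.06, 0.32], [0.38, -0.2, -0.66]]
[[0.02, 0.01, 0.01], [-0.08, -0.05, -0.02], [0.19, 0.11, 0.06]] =v @ [[0.09,  0.05,  0.18],[-0.17,  0.02,  0.19],[-0.19,  -0.14,  -0.04]]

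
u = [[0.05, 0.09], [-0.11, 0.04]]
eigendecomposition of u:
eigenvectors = [[(-0.03-0.67j),  (-0.03+0.67j)], [0.74+0.00j,  (0.74-0j)]]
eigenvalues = [(0.04+0.1j), (0.04-0.1j)]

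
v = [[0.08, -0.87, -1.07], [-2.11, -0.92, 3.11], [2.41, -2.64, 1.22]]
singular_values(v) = [4.0, 3.73, 1.11]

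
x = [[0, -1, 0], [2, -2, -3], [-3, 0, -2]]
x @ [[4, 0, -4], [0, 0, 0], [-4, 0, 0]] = [[0, 0, 0], [20, 0, -8], [-4, 0, 12]]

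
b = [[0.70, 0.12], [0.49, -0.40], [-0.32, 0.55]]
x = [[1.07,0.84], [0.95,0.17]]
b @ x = [[0.86, 0.61],[0.14, 0.34],[0.18, -0.18]]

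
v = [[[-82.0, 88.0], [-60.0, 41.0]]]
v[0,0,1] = 88.0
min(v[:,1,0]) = -60.0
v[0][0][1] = 88.0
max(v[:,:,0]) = -60.0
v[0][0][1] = 88.0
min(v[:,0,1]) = 88.0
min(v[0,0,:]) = -82.0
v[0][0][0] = -82.0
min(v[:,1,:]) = -60.0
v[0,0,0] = -82.0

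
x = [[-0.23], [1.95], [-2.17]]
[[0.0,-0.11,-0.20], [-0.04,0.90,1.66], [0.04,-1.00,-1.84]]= x @ [[-0.02, 0.46, 0.85]]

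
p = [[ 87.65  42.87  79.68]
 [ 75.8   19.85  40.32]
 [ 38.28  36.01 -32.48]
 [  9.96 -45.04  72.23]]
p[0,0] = 87.65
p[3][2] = 72.23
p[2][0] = 38.28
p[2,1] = 36.01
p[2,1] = 36.01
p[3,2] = 72.23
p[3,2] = 72.23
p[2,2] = -32.48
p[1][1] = 19.85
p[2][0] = 38.28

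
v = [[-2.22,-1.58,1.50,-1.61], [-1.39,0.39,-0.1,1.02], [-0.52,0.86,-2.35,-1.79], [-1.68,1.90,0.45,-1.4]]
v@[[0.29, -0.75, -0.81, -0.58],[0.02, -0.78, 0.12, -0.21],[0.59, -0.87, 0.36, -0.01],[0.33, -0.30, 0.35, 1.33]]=[[-0.32, 2.08, 1.59, -0.54], [-0.12, 0.52, 1.49, 2.08], [-2.11, 2.30, -0.95, -2.24], [-0.65, -0.19, 1.26, -1.29]]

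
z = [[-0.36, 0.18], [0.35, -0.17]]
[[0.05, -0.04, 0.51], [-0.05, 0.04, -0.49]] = z @ [[-0.68,0.39,-1.02], [-1.09,0.56,0.78]]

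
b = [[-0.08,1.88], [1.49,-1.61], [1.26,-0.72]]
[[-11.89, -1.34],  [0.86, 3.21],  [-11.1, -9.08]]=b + [[-11.81, -3.22], [-0.63, 4.82], [-12.36, -8.36]]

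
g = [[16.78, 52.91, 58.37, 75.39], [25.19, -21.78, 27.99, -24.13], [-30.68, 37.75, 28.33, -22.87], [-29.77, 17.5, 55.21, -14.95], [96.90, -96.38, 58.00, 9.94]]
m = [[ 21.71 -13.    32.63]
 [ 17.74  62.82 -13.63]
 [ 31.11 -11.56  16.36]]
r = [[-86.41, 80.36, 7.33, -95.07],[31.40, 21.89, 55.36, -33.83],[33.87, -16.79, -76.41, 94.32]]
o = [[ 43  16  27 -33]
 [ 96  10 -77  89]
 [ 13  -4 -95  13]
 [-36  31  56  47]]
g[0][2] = 58.37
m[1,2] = -13.63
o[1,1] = 10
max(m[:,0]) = 31.11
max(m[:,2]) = 32.63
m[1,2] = -13.63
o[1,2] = -77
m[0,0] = 21.71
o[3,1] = 31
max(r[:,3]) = 94.32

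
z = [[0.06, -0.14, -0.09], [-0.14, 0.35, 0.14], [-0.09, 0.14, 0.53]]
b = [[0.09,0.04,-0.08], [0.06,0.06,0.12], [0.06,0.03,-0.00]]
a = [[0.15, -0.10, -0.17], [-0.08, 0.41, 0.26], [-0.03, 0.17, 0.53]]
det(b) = 0.00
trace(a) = 1.09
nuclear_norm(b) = 0.30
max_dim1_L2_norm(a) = 0.56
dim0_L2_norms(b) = [0.12, 0.08, 0.14]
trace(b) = 0.15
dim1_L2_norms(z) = [0.18, 0.4, 0.56]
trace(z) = 0.94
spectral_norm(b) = 0.15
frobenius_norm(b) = 0.21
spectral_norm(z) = 0.64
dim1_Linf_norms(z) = [0.14, 0.35, 0.53]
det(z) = 0.00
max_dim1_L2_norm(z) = 0.56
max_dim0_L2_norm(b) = 0.14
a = b + z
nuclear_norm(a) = 1.11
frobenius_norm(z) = 0.71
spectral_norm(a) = 0.73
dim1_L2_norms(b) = [0.13, 0.15, 0.07]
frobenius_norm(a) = 0.78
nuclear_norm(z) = 0.94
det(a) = 0.02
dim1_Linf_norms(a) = [0.17, 0.41, 0.53]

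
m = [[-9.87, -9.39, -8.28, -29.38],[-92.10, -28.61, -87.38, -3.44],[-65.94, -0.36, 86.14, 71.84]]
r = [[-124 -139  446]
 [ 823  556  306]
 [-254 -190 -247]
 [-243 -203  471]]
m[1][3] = -3.44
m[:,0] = [-9.87, -92.1, -65.94]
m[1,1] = -28.61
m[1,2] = -87.38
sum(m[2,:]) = 91.68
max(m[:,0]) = -9.87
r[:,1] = [-139, 556, -190, -203]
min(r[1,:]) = 306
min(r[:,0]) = -254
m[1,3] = -3.44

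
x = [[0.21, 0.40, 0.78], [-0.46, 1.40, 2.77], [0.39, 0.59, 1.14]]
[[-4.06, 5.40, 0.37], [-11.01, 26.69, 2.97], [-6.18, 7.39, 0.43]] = x @ [[-2.76, -6.32, -1.39], [-4.0, 4.80, 1.17], [-2.41, 6.16, 0.25]]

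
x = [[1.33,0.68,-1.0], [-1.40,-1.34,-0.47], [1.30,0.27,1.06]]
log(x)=[[0.59-0.35j, (0.21-0.95j), (-0.83-0.39j)],[(-0.62+1.28j), (-0.2+3.43j), (0.08+1.42j)],[(0.95+0.06j), 0.24+0.15j, 0.52+0.06j]]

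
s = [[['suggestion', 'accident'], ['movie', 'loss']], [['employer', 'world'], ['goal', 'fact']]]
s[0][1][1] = 'loss'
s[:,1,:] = [['movie', 'loss'], ['goal', 'fact']]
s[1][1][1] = 'fact'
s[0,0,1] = 'accident'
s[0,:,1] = ['accident', 'loss']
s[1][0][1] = 'world'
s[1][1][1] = 'fact'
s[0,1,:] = ['movie', 'loss']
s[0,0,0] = 'suggestion'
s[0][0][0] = 'suggestion'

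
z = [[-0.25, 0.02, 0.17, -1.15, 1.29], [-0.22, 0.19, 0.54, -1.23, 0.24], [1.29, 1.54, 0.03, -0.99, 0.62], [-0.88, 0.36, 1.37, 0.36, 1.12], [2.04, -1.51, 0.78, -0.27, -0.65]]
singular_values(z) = [3.02, 2.64, 1.94, 1.32, 0.72]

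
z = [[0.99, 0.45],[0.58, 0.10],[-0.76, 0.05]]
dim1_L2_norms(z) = [1.09, 0.59, 0.76]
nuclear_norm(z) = 1.73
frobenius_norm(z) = 1.45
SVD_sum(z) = [[1.04, 0.27], [0.57, 0.15], [-0.70, -0.18]] + [[-0.05, 0.18],[0.01, -0.05],[-0.06, 0.23]]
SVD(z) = [[-0.75,  0.61], [-0.41,  -0.16], [0.51,  0.78]] @ diag([1.4193364153963057, 0.3075453461360878]) @ [[-0.97,-0.25], [-0.25,0.97]]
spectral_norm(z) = 1.42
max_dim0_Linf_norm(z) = 0.99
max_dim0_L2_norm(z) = 1.38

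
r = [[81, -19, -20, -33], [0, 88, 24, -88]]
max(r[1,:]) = 88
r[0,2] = -20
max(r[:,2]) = 24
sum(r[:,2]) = 4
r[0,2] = -20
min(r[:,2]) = -20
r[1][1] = 88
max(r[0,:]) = 81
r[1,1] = 88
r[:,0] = [81, 0]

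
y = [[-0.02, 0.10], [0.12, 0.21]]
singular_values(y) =[0.25, 0.06]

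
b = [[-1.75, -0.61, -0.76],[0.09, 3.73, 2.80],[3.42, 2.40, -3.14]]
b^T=[[-1.75, 0.09, 3.42], [-0.61, 3.73, 2.40], [-0.76, 2.8, -3.14]]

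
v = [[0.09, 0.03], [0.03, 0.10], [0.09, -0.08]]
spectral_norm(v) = 0.14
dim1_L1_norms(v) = [0.12, 0.13, 0.17]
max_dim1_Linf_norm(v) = 0.1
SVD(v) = [[0.29, 0.69], [-0.38, 0.72], [0.88, 0.09]] @ diag([0.13676011713155736, 0.12528635345544506]) @ [[0.68, -0.73], [0.73, 0.68]]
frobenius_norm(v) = 0.19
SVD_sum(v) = [[0.03, -0.03], [-0.04, 0.04], [0.08, -0.09]] + [[0.06, 0.06], [0.07, 0.06], [0.01, 0.01]]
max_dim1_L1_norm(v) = 0.17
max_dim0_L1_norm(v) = 0.21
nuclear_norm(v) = 0.26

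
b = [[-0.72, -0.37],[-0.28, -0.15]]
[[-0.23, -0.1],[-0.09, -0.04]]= b @ [[0.17, -0.01],[0.3, 0.29]]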